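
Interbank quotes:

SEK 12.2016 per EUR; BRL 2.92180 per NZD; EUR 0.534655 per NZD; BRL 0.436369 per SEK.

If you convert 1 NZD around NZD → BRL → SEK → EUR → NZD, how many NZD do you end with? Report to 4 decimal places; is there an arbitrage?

1.0264 (arbitrage exists)

Around NZD → BRL → SEK → EUR → NZD: 1 × 2.92180 ÷ 0.436369 ÷ 12.2016 ÷ 0.534655 = 1.026375
Product > 1; profitable direction is NZD → BRL → SEK → EUR → NZD.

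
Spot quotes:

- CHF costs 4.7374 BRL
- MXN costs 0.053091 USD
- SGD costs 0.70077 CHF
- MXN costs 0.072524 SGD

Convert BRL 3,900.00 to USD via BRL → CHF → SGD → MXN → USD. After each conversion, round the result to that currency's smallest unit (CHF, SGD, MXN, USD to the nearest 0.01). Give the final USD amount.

USD 859.98

BRL 3,900.00 ÷ 4.7374 = CHF 823.24
CHF 823.24 ÷ 0.70077 = SGD 1,174.76
SGD 1,174.76 ÷ 0.072524 = MXN 16,198.22
MXN 16,198.22 × 0.053091 = USD 859.98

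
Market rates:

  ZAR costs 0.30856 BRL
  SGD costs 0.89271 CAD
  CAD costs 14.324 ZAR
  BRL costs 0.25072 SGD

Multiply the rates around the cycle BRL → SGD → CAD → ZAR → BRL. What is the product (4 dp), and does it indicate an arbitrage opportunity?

0.9892 (arbitrage exists)

Around BRL → SGD → CAD → ZAR → BRL: 1 × 0.25072 × 0.89271 × 14.324 × 0.30856 = 0.989244
Product < 1; profitable direction is BRL → ZAR → CAD → SGD → BRL.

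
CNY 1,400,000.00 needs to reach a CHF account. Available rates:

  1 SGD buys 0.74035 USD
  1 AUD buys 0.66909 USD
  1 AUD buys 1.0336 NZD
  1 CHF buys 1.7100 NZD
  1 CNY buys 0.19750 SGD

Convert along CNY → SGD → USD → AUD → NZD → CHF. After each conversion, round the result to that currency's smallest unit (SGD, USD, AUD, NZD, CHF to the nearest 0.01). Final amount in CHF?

CHF 184,928.58

CNY 1,400,000.00 × 0.19750 = SGD 276,500.00
SGD 276,500.00 × 0.74035 = USD 204,706.77
USD 204,706.77 ÷ 0.66909 = AUD 305,948.03
AUD 305,948.03 × 1.0336 = NZD 316,227.88
NZD 316,227.88 ÷ 1.7100 = CHF 184,928.58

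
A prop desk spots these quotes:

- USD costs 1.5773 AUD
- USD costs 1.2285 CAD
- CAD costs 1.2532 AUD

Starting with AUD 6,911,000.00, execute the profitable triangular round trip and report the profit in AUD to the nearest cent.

Profitable loop is AUD → CAD → USD → AUD:
AUD 6,911,000.00 ÷ 1.2532 = CAD 5,514,682.41
CAD 5,514,682.41 ÷ 1.2285 = USD 4,488,955.97
USD 4,488,955.97 × 1.5773 = AUD 7,080,430.26
Profit = AUD 7,080,430.26 − AUD 6,911,000.00

Profit: AUD 169,430.26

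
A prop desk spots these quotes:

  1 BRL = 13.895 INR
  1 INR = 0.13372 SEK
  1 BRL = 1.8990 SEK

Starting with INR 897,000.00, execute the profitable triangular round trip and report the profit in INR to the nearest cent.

Profitable loop is INR → BRL → SEK → INR:
INR 897,000.00 ÷ 13.895 = BRL 64,555.60
BRL 64,555.60 × 1.8990 = SEK 122,591.08
SEK 122,591.08 ÷ 0.13372 = INR 916,774.42
Profit = INR 916,774.42 − INR 897,000.00

Profit: INR 19,774.42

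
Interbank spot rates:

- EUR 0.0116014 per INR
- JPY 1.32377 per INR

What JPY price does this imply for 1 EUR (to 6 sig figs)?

1 EUR ÷ 0.0116014 = 86.1965 INR
86.1965 INR × 1.32377 = 114.104 JPY

EUR/JPY = 114.104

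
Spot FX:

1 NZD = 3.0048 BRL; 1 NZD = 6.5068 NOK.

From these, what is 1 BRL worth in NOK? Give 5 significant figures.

BRL/NOK = 2.1655

1 BRL ÷ 3.0048 = 0.332801 NZD
0.332801 NZD × 6.5068 = 2.16547 NOK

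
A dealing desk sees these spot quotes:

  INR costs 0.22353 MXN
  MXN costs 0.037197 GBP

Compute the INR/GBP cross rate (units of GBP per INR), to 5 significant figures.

1 INR × 0.22353 = 0.22353 MXN
0.22353 MXN × 0.037197 = 0.00831465 GBP

INR/GBP = 0.0083146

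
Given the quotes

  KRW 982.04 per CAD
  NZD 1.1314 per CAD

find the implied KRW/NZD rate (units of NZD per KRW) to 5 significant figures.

KRW/NZD = 0.0011521

1 KRW ÷ 982.04 = 0.00101829 CAD
0.00101829 CAD × 1.1314 = 0.00115209 NZD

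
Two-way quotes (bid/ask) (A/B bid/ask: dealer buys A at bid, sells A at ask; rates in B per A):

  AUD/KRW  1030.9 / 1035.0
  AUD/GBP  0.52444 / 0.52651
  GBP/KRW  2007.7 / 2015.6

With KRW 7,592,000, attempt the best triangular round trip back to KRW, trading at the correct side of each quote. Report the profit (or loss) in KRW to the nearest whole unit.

Net profit: KRW 131,435

Best loop KRW → AUD → GBP → KRW:
KRW 7,592,000 ÷ 1035.0 (buy AUD at ask) = AUD 7,335.27
AUD 7,335.27 × 0.52444 (sell AUD at bid) = GBP 3,846.91
GBP 3,846.91 × 2007.7 (sell GBP at bid) = KRW 7,723,435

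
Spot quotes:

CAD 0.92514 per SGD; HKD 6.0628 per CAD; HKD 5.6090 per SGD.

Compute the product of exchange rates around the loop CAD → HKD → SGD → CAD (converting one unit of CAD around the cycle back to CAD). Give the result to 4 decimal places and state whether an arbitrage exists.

1.0000 (no arbitrage)

Around CAD → HKD → SGD → CAD: 1 × 6.0628 ÷ 5.6090 × 0.92514 = 0.999989
Product ≈ 1 (deviation 0.001%, within rounding noise).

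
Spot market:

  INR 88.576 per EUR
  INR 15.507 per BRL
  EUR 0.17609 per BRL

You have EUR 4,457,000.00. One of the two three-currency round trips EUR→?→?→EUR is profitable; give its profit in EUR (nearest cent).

Profitable loop is EUR → INR → BRL → EUR:
EUR 4,457,000.00 × 88.576 = INR 394,783,232.00
INR 394,783,232.00 ÷ 15.507 = BRL 25,458,388.60
BRL 25,458,388.60 × 0.17609 = EUR 4,482,967.65
Profit = EUR 4,482,967.65 − EUR 4,457,000.00

Profit: EUR 25,967.65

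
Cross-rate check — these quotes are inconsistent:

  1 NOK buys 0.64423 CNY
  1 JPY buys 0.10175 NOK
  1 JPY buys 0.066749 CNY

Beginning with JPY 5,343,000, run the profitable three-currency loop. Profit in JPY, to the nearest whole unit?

Profit: JPY 97,697

Profitable loop is JPY → CNY → NOK → JPY:
JPY 5,343,000 × 0.066749 = CNY 356,639.91
CNY 356,639.91 ÷ 0.64423 = NOK 553,590.96
NOK 553,590.96 ÷ 0.10175 = JPY 5,440,697
Profit = JPY 5,440,697 − JPY 5,343,000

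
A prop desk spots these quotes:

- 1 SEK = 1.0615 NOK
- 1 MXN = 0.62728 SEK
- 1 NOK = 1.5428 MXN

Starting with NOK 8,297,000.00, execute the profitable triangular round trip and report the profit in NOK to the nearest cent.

Profit: NOK 226,386.05

Profitable loop is NOK → MXN → SEK → NOK:
NOK 8,297,000.00 × 1.5428 = MXN 12,800,611.60
MXN 12,800,611.60 × 0.62728 = SEK 8,029,567.64
SEK 8,029,567.64 × 1.0615 = NOK 8,523,386.05
Profit = NOK 8,523,386.05 − NOK 8,297,000.00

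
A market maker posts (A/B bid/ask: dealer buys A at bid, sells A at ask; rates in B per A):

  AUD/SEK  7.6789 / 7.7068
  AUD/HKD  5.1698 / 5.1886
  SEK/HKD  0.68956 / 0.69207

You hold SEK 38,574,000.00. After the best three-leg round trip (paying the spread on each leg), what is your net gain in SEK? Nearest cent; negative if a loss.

Best loop SEK → HKD → AUD → SEK:
SEK 38,574,000.00 × 0.68956 (sell SEK at bid) = HKD 26,599,087.44
HKD 26,599,087.44 ÷ 5.1886 (buy AUD at ask) = AUD 5,126,447.87
AUD 5,126,447.87 × 7.6789 (sell AUD at bid) = SEK 39,365,480.58

Net profit: SEK 791,480.58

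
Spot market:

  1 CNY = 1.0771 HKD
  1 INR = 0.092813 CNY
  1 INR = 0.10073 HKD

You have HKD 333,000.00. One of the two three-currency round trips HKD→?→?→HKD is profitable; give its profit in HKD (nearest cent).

Profitable loop is HKD → CNY → INR → HKD:
HKD 333,000.00 ÷ 1.0771 = CNY 309,163.49
CNY 309,163.49 ÷ 0.092813 = INR 3,331,036.54
INR 3,331,036.54 × 0.10073 = HKD 335,535.31
Profit = HKD 335,535.31 − HKD 333,000.00

Profit: HKD 2,535.31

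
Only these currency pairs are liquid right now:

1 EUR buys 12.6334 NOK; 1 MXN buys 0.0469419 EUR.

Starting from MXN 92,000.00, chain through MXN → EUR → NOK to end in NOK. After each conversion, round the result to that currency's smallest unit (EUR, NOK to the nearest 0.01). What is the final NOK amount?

MXN 92,000.00 × 0.0469419 = EUR 4,318.65
EUR 4,318.65 × 12.6334 = NOK 54,559.23

NOK 54,559.23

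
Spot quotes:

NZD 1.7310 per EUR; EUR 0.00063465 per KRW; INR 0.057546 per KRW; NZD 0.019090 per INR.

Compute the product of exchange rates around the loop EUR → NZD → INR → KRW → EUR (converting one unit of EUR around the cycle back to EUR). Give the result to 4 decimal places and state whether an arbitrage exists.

Around EUR → NZD → INR → KRW → EUR: 1 × 1.7310 ÷ 0.019090 ÷ 0.057546 × 0.00063465 = 1.000024
Product ≈ 1 (deviation 0.002%, within rounding noise).

1.0000 (no arbitrage)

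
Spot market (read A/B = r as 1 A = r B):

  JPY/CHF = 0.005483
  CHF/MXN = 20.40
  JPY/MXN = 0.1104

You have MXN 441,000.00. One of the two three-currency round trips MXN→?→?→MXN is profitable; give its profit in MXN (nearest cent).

Profit: MXN 5,804.90

Profitable loop is MXN → JPY → CHF → MXN:
MXN 441,000.00 ÷ 0.1104 = JPY 3,994,565
JPY 3,994,565 × 0.005483 = CHF 21,902.20
CHF 21,902.20 × 20.40 = MXN 446,804.90
Profit = MXN 446,804.90 − MXN 441,000.00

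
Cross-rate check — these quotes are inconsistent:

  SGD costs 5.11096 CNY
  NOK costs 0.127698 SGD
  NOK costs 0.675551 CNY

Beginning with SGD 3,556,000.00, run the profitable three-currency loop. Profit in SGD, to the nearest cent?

Profit: SGD 124,724.53

Profitable loop is SGD → NOK → CNY → SGD:
SGD 3,556,000.00 ÷ 0.127698 = NOK 27,846,951.40
NOK 27,846,951.40 × 0.675551 = CNY 18,812,035.87
CNY 18,812,035.87 ÷ 5.11096 = SGD 3,680,724.53
Profit = SGD 3,680,724.53 − SGD 3,556,000.00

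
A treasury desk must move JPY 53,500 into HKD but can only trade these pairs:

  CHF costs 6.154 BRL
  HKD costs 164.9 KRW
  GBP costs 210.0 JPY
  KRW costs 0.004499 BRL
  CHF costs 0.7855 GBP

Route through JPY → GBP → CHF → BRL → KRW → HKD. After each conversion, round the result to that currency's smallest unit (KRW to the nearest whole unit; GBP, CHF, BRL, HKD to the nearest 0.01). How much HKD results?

JPY 53,500 ÷ 210.0 = GBP 254.76
GBP 254.76 ÷ 0.7855 = CHF 324.33
CHF 324.33 × 6.154 = BRL 1,995.93
BRL 1,995.93 ÷ 0.004499 = KRW 443,639
KRW 443,639 ÷ 164.9 = HKD 2,690.35

HKD 2,690.35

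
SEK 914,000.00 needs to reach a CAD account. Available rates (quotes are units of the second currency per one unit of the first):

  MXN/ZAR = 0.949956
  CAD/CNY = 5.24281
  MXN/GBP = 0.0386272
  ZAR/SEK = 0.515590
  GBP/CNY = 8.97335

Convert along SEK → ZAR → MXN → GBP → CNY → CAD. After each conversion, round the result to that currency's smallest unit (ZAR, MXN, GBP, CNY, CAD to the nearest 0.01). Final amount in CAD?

CAD 123,373.52

SEK 914,000.00 ÷ 0.515590 = ZAR 1,772,726.39
ZAR 1,772,726.39 ÷ 0.949956 = MXN 1,866,114.21
MXN 1,866,114.21 × 0.0386272 = GBP 72,082.77
GBP 72,082.77 × 8.97335 = CNY 646,823.92
CNY 646,823.92 ÷ 5.24281 = CAD 123,373.52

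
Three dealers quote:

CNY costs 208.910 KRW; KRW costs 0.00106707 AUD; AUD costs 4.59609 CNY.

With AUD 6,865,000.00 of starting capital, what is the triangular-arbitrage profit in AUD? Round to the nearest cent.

Profitable loop is AUD → CNY → KRW → AUD:
AUD 6,865,000.00 × 4.59609 = CNY 31,552,157.85
CNY 31,552,157.85 × 208.910 = KRW 6,591,561,296
KRW 6,591,561,296 × 0.00106707 = AUD 7,033,657.31
Profit = AUD 7,033,657.31 − AUD 6,865,000.00

Profit: AUD 168,657.31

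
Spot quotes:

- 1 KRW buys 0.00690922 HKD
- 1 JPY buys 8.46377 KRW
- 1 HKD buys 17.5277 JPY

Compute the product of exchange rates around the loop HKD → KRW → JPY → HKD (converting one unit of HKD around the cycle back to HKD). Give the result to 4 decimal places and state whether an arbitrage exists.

Around HKD → KRW → JPY → HKD: 1 ÷ 0.00690922 ÷ 8.46377 ÷ 17.5277 = 0.975623
Product < 1; profitable direction is HKD → JPY → KRW → HKD.

0.9756 (arbitrage exists)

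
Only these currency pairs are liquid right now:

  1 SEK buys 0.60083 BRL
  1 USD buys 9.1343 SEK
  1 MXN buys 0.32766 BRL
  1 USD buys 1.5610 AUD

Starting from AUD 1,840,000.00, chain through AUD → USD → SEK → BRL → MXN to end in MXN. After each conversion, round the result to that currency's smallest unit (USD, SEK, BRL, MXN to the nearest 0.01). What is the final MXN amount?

AUD 1,840,000.00 ÷ 1.5610 = USD 1,178,731.58
USD 1,178,731.58 × 9.1343 = SEK 10,766,887.87
SEK 10,766,887.87 × 0.60083 = BRL 6,469,069.24
BRL 6,469,069.24 ÷ 0.32766 = MXN 19,743,237.62

MXN 19,743,237.62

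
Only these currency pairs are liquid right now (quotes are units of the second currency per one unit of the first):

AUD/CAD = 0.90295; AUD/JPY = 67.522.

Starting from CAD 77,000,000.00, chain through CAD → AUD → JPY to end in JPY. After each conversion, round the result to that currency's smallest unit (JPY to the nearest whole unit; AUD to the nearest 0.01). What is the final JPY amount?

CAD 77,000,000.00 ÷ 0.90295 = AUD 85,276,039.65
AUD 85,276,039.65 × 67.522 = JPY 5,758,008,749

JPY 5,758,008,749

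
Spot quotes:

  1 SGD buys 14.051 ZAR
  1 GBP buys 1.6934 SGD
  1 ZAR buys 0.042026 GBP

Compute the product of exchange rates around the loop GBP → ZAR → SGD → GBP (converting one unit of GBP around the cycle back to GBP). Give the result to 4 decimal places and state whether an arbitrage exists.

1.0000 (no arbitrage)

Around GBP → ZAR → SGD → GBP: 1 ÷ 0.042026 ÷ 14.051 ÷ 1.6934 = 1.000035
Product ≈ 1 (deviation 0.003%, within rounding noise).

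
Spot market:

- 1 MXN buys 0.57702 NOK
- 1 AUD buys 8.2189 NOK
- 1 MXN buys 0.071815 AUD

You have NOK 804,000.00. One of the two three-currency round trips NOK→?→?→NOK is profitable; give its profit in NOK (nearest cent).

Profitable loop is NOK → MXN → AUD → NOK:
NOK 804,000.00 ÷ 0.57702 = MXN 1,393,365.91
MXN 1,393,365.91 × 0.071815 = AUD 100,064.57
AUD 100,064.57 × 8.2189 = NOK 822,420.72
Profit = NOK 822,420.72 − NOK 804,000.00

Profit: NOK 18,420.72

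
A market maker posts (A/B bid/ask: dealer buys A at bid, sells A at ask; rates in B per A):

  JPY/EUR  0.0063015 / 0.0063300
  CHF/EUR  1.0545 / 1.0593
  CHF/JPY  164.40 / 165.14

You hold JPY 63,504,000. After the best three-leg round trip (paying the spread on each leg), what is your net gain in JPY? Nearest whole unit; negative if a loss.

Best loop JPY → CHF → EUR → JPY:
JPY 63,504,000 ÷ 165.14 (buy CHF at ask) = CHF 384,546.45
CHF 384,546.45 × 1.0545 (sell CHF at bid) = EUR 405,504.23
EUR 405,504.23 ÷ 0.0063300 (buy JPY at ask) = JPY 64,060,699

Net profit: JPY 556,699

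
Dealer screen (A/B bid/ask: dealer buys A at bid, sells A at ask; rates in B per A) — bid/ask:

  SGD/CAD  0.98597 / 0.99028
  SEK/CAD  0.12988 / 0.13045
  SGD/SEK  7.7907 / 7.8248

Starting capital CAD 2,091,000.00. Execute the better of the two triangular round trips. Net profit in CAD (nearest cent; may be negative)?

Net profit: CAD 45,558.49

Best loop CAD → SGD → SEK → CAD:
CAD 2,091,000.00 ÷ 0.99028 (buy SGD at ask) = SGD 2,111,524.01
SGD 2,111,524.01 × 7.7907 (sell SGD at bid) = SEK 16,450,250.13
SEK 16,450,250.13 × 0.12988 (sell SEK at bid) = CAD 2,136,558.49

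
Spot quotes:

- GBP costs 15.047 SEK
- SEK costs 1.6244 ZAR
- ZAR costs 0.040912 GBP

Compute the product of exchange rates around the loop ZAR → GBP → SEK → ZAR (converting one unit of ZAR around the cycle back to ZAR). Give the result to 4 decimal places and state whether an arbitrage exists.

1.0000 (no arbitrage)

Around ZAR → GBP → SEK → ZAR: 1 × 0.040912 × 15.047 × 1.6244 = 0.999985
Product ≈ 1 (deviation 0.001%, within rounding noise).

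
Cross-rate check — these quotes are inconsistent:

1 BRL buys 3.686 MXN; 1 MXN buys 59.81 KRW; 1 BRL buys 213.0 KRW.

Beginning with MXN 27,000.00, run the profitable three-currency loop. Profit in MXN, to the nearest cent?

Profitable loop is MXN → KRW → BRL → MXN:
MXN 27,000.00 × 59.81 = KRW 1,614,870
KRW 1,614,870 ÷ 213.0 = BRL 7,581.55
BRL 7,581.55 × 3.686 = MXN 27,945.59
Profit = MXN 27,945.59 − MXN 27,000.00

Profit: MXN 945.59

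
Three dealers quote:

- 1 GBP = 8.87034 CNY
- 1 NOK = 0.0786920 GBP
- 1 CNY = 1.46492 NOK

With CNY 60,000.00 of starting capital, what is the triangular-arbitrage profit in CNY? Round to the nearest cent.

Profit: CNY 1,353.03

Profitable loop is CNY → NOK → GBP → CNY:
CNY 60,000.00 × 1.46492 = NOK 87,895.20
NOK 87,895.20 × 0.0786920 = GBP 6,916.65
GBP 6,916.65 × 8.87034 = CNY 61,353.03
Profit = CNY 61,353.03 − CNY 60,000.00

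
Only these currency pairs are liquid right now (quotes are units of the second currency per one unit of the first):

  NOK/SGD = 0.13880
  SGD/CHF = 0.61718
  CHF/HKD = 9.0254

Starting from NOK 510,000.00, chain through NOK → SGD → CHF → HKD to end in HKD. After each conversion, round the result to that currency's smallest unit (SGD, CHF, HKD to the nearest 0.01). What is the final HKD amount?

NOK 510,000.00 × 0.13880 = SGD 70,788.00
SGD 70,788.00 × 0.61718 = CHF 43,688.94
CHF 43,688.94 × 9.0254 = HKD 394,310.16

HKD 394,310.16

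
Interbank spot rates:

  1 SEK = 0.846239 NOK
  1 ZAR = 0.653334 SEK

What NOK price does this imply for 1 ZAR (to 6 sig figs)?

1 ZAR × 0.653334 = 0.653334 SEK
0.653334 SEK × 0.846239 = 0.552877 NOK

ZAR/NOK = 0.552877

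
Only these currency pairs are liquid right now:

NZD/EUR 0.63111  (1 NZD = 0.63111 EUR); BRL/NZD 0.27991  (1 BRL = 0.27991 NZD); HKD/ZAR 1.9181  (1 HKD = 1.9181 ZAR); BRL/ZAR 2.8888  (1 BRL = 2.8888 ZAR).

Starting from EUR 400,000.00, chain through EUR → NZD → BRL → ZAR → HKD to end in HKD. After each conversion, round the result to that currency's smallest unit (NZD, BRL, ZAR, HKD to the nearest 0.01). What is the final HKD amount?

EUR 400,000.00 ÷ 0.63111 = NZD 633,803.93
NZD 633,803.93 ÷ 0.27991 = BRL 2,264,313.28
BRL 2,264,313.28 × 2.8888 = ZAR 6,541,148.20
ZAR 6,541,148.20 ÷ 1.9181 = HKD 3,410,222.72

HKD 3,410,222.72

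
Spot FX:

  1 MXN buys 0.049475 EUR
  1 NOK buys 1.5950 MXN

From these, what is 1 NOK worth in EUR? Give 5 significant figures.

1 NOK × 1.5950 = 1.595 MXN
1.595 MXN × 0.049475 = 0.0789126 EUR

NOK/EUR = 0.078913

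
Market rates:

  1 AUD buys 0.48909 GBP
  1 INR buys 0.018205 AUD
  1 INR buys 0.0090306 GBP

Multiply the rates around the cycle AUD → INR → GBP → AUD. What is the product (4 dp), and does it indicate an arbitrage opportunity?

1.0142 (arbitrage exists)

Around AUD → INR → GBP → AUD: 1 ÷ 0.018205 × 0.0090306 ÷ 0.48909 = 1.014232
Product > 1; profitable direction is AUD → INR → GBP → AUD.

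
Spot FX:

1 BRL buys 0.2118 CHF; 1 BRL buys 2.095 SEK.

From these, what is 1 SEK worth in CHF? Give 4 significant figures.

1 SEK ÷ 2.095 = 0.477327 BRL
0.477327 BRL × 0.2118 = 0.101098 CHF

SEK/CHF = 0.1011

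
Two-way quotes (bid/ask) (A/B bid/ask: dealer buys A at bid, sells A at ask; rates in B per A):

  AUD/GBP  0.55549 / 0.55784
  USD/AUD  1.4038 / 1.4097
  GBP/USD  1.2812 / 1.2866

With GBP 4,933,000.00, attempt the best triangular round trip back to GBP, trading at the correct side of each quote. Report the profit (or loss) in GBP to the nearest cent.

Best loop GBP → USD → AUD → GBP:
GBP 4,933,000.00 × 1.2812 (sell GBP at bid) = USD 6,320,159.60
USD 6,320,159.60 × 1.4038 (sell USD at bid) = AUD 8,872,240.05
AUD 8,872,240.05 × 0.55549 (sell AUD at bid) = GBP 4,928,440.62

Net result: GBP -4,559.38 (no profitable arbitrage after spreads)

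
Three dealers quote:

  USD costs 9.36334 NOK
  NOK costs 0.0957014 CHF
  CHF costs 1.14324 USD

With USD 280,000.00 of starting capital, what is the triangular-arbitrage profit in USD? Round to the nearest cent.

Profitable loop is USD → NOK → CHF → USD:
USD 280,000.00 × 9.36334 = NOK 2,621,735.20
NOK 2,621,735.20 × 0.0957014 = CHF 250,903.73
CHF 250,903.73 × 1.14324 = USD 286,843.18
Profit = USD 286,843.18 − USD 280,000.00

Profit: USD 6,843.18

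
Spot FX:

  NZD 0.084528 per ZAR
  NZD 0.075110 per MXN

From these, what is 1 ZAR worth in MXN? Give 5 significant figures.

1 ZAR × 0.084528 = 0.084528 NZD
0.084528 NZD ÷ 0.075110 = 1.12539 MXN

ZAR/MXN = 1.1254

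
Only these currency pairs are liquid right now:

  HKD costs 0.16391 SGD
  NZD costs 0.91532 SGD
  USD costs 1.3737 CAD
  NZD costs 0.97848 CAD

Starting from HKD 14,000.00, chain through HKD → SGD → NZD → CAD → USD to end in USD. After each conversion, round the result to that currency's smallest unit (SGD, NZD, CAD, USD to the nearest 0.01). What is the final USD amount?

HKD 14,000.00 × 0.16391 = SGD 2,294.74
SGD 2,294.74 ÷ 0.91532 = NZD 2,507.04
NZD 2,507.04 × 0.97848 = CAD 2,453.09
CAD 2,453.09 ÷ 1.3737 = USD 1,785.75

USD 1,785.75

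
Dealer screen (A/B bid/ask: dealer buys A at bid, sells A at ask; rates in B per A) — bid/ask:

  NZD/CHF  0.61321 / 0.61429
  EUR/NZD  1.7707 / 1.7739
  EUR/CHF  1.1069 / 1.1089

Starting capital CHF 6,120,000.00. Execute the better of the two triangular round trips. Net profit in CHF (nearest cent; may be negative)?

Best loop CHF → NZD → EUR → CHF:
CHF 6,120,000.00 ÷ 0.61429 (buy NZD at ask) = NZD 9,962,721.19
NZD 9,962,721.19 ÷ 1.7739 (buy EUR at ask) = EUR 5,616,281.18
EUR 5,616,281.18 × 1.1069 (sell EUR at bid) = CHF 6,216,661.64

Net profit: CHF 96,661.64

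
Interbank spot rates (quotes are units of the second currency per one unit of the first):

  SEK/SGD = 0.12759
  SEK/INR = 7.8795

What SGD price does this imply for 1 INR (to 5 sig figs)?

INR/SGD = 0.016193

1 INR ÷ 7.8795 = 0.126912 SEK
0.126912 SEK × 0.12759 = 0.0161927 SGD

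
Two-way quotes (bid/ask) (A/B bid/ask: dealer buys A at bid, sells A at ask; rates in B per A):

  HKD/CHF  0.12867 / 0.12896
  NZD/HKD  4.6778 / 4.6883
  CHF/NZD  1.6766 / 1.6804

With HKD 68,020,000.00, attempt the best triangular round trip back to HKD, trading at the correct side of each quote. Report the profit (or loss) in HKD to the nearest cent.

Best loop HKD → CHF → NZD → HKD:
HKD 68,020,000.00 × 0.12867 (sell HKD at bid) = CHF 8,752,133.40
CHF 8,752,133.40 × 1.6766 (sell CHF at bid) = NZD 14,673,826.86
NZD 14,673,826.86 × 4.6778 (sell NZD at bid) = HKD 68,641,227.28

Net profit: HKD 621,227.28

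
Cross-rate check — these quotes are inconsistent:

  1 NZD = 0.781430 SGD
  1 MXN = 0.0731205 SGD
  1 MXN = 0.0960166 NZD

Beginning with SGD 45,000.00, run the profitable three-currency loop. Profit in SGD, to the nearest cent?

Profitable loop is SGD → MXN → NZD → SGD:
SGD 45,000.00 ÷ 0.0731205 = MXN 615,422.49
MXN 615,422.49 × 0.0960166 = NZD 59,090.77
NZD 59,090.77 × 0.781430 = SGD 46,175.30
Profit = SGD 46,175.30 − SGD 45,000.00

Profit: SGD 1,175.30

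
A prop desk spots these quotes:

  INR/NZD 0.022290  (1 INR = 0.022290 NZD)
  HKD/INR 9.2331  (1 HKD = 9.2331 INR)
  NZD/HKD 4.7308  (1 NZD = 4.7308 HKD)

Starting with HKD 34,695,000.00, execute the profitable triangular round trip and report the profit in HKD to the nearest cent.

Profit: HKD 939,830.38

Profitable loop is HKD → NZD → INR → HKD:
HKD 34,695,000.00 ÷ 4.7308 = NZD 7,333,854.74
NZD 7,333,854.74 ÷ 0.022290 = INR 329,019,952.41
INR 329,019,952.41 ÷ 9.2331 = HKD 35,634,830.38
Profit = HKD 35,634,830.38 − HKD 34,695,000.00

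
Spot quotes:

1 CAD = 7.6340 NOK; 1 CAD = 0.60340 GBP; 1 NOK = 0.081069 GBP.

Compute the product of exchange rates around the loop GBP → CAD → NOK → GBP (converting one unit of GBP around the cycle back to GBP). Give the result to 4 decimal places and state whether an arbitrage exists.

1.0257 (arbitrage exists)

Around GBP → CAD → NOK → GBP: 1 ÷ 0.60340 × 7.6340 × 0.081069 = 1.025656
Product > 1; profitable direction is GBP → CAD → NOK → GBP.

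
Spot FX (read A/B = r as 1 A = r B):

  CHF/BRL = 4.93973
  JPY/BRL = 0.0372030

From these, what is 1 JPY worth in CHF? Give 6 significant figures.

1 JPY × 0.0372030 = 0.037203 BRL
0.037203 BRL ÷ 4.93973 = 0.00753138 CHF

JPY/CHF = 0.00753138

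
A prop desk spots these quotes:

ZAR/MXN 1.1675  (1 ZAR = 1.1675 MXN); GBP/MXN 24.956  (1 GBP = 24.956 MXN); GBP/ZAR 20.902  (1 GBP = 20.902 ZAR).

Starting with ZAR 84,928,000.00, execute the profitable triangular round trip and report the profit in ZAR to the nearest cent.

Profit: ZAR 1,924,263.47

Profitable loop is ZAR → GBP → MXN → ZAR:
ZAR 84,928,000.00 ÷ 20.902 = GBP 4,063,151.85
GBP 4,063,151.85 × 24.956 = MXN 101,400,017.61
MXN 101,400,017.61 ÷ 1.1675 = ZAR 86,852,263.47
Profit = ZAR 86,852,263.47 − ZAR 84,928,000.00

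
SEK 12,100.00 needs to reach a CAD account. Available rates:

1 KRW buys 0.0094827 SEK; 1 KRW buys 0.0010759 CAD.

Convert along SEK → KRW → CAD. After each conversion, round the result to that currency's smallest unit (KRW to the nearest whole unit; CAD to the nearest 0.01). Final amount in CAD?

SEK 12,100.00 ÷ 0.0094827 = KRW 1,276,008
KRW 1,276,008 × 0.0010759 = CAD 1,372.86

CAD 1,372.86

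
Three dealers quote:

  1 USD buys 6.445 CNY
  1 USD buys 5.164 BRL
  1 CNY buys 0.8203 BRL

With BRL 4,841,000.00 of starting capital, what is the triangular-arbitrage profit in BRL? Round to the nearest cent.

Profitable loop is BRL → USD → CNY → BRL:
BRL 4,841,000.00 ÷ 5.164 = USD 937,451.59
USD 937,451.59 × 6.445 = CNY 6,041,875.48
CNY 6,041,875.48 × 0.8203 = BRL 4,956,150.46
Profit = BRL 4,956,150.46 − BRL 4,841,000.00

Profit: BRL 115,150.46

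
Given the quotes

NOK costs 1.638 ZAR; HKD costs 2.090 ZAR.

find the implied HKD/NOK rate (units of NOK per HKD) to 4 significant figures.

HKD/NOK = 1.276

1 HKD × 2.090 = 2.09 ZAR
2.09 ZAR ÷ 1.638 = 1.27595 NOK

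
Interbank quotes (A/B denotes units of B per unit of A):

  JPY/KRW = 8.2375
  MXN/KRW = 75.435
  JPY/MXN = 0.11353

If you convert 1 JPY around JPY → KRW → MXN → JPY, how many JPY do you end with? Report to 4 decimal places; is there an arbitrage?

0.9619 (arbitrage exists)

Around JPY → KRW → MXN → JPY: 1 × 8.2375 ÷ 75.435 ÷ 0.11353 = 0.961860
Product < 1; profitable direction is JPY → MXN → KRW → JPY.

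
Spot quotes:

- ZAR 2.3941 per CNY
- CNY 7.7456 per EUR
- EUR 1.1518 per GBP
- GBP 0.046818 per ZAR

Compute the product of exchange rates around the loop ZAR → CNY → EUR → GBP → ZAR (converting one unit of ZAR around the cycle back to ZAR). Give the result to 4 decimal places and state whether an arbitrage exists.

1.0000 (no arbitrage)

Around ZAR → CNY → EUR → GBP → ZAR: 1 ÷ 2.3941 ÷ 7.7456 ÷ 1.1518 ÷ 0.046818 = 1.000029
Product ≈ 1 (deviation 0.003%, within rounding noise).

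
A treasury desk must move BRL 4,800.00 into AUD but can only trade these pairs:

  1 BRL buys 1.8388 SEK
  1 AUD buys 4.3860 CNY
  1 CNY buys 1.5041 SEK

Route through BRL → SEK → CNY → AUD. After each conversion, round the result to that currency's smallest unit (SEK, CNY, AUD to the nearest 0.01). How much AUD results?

BRL 4,800.00 × 1.8388 = SEK 8,826.24
SEK 8,826.24 ÷ 1.5041 = CNY 5,868.12
CNY 5,868.12 ÷ 4.3860 = AUD 1,337.92

AUD 1,337.92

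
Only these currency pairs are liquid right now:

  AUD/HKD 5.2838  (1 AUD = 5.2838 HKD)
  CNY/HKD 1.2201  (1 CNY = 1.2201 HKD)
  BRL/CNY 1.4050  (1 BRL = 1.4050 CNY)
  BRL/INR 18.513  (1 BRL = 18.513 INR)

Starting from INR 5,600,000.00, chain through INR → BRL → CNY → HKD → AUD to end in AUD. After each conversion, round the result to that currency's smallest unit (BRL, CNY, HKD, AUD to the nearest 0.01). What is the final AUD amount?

INR 5,600,000.00 ÷ 18.513 = BRL 302,490.14
BRL 302,490.14 × 1.4050 = CNY 424,998.65
CNY 424,998.65 × 1.2201 = HKD 518,540.85
HKD 518,540.85 ÷ 5.2838 = AUD 98,137.86

AUD 98,137.86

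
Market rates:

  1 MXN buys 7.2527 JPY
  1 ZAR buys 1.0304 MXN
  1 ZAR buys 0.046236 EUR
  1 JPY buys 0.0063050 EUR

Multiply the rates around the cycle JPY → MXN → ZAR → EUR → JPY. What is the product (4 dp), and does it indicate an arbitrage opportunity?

Around JPY → MXN → ZAR → EUR → JPY: 1 ÷ 7.2527 ÷ 1.0304 × 0.046236 ÷ 0.0063050 = 0.981272
Product < 1; profitable direction is JPY → EUR → ZAR → MXN → JPY.

0.9813 (arbitrage exists)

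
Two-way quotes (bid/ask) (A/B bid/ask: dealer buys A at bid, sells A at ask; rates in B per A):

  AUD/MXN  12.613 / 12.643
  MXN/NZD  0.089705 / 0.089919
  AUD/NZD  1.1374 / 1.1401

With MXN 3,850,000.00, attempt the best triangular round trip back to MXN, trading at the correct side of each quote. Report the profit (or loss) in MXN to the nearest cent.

Net profit: MXN 1,876.44

Best loop MXN → AUD → NZD → MXN:
MXN 3,850,000.00 ÷ 12.643 (buy AUD at ask) = AUD 304,516.33
AUD 304,516.33 × 1.1374 (sell AUD at bid) = NZD 346,356.88
NZD 346,356.88 ÷ 0.089919 (buy MXN at ask) = MXN 3,851,876.44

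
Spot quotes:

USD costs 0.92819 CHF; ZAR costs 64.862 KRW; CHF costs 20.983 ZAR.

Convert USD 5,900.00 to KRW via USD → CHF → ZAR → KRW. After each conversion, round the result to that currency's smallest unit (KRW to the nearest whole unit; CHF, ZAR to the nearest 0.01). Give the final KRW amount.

KRW 7,453,268

USD 5,900.00 × 0.92819 = CHF 5,476.32
CHF 5,476.32 × 20.983 = ZAR 114,909.62
ZAR 114,909.62 × 64.862 = KRW 7,453,268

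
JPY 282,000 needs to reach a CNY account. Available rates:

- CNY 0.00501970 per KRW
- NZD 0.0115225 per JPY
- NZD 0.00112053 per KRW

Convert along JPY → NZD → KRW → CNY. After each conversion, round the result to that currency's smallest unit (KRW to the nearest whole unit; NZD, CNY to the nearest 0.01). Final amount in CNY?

JPY 282,000 × 0.0115225 = NZD 3,249.34
NZD 3,249.34 ÷ 0.00112053 = KRW 2,899,824
KRW 2,899,824 × 0.00501970 = CNY 14,556.25

CNY 14,556.25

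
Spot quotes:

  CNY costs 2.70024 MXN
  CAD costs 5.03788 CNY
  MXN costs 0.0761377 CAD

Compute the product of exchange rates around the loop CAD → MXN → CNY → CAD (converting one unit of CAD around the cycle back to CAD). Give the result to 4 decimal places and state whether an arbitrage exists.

0.9655 (arbitrage exists)

Around CAD → MXN → CNY → CAD: 1 ÷ 0.0761377 ÷ 2.70024 ÷ 5.03788 = 0.965495
Product < 1; profitable direction is CAD → CNY → MXN → CAD.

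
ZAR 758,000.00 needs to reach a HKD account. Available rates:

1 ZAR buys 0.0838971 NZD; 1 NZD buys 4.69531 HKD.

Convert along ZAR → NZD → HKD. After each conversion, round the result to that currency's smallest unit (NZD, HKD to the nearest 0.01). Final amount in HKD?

ZAR 758,000.00 × 0.0838971 = NZD 63,594.00
NZD 63,594.00 × 4.69531 = HKD 298,593.54

HKD 298,593.54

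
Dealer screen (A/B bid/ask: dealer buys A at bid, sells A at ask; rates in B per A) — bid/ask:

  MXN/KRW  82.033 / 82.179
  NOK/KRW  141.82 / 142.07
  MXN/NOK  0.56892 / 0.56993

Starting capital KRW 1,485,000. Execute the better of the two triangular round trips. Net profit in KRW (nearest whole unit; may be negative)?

Net profit: KRW 19,496

Best loop KRW → NOK → MXN → KRW:
KRW 1,485,000 ÷ 142.07 (buy NOK at ask) = NOK 10,452.59
NOK 10,452.59 ÷ 0.56993 (buy MXN at ask) = MXN 18,340.14
MXN 18,340.14 × 82.033 (sell MXN at bid) = KRW 1,504,496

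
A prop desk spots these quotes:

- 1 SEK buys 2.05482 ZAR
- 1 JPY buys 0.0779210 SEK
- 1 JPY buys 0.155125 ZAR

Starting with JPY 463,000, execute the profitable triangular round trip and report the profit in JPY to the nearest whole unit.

Profit: JPY 14,890

Profitable loop is JPY → SEK → ZAR → JPY:
JPY 463,000 × 0.0779210 = SEK 36,077.42
SEK 36,077.42 × 2.05482 = ZAR 74,132.61
ZAR 74,132.61 ÷ 0.155125 = JPY 477,890
Profit = JPY 477,890 − JPY 463,000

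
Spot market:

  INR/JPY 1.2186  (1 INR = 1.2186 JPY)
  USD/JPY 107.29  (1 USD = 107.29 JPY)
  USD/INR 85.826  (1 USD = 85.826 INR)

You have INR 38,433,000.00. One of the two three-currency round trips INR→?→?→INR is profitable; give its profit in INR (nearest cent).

Profit: INR 993,069.68

Profitable loop is INR → USD → JPY → INR:
INR 38,433,000.00 ÷ 85.826 = USD 447,801.37
USD 447,801.37 × 107.29 = JPY 48,044,609
JPY 48,044,609 ÷ 1.2186 = INR 39,426,069.68
Profit = INR 39,426,069.68 − INR 38,433,000.00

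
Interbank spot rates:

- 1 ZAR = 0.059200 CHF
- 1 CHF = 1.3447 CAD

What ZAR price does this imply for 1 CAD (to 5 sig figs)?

1 CAD ÷ 1.3447 = 0.74366 CHF
0.74366 CHF ÷ 0.059200 = 12.5618 ZAR

CAD/ZAR = 12.562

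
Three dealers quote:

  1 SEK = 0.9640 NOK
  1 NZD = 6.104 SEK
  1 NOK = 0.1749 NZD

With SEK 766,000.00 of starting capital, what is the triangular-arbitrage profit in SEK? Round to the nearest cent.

Profit: SEK 22,333.78

Profitable loop is SEK → NOK → NZD → SEK:
SEK 766,000.00 × 0.9640 = NOK 738,424.00
NOK 738,424.00 × 0.1749 = NZD 129,150.36
NZD 129,150.36 × 6.104 = SEK 788,333.78
Profit = SEK 788,333.78 − SEK 766,000.00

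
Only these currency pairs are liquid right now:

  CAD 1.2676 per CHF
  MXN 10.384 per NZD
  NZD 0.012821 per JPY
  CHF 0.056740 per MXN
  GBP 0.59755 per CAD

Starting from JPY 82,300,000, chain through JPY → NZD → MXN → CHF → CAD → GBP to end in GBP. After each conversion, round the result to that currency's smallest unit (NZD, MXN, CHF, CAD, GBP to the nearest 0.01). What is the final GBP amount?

GBP 470,903.84

JPY 82,300,000 × 0.012821 = NZD 1,055,168.30
NZD 1,055,168.30 × 10.384 = MXN 10,956,867.63
MXN 10,956,867.63 × 0.056740 = CHF 621,692.67
CHF 621,692.67 × 1.2676 = CAD 788,057.63
CAD 788,057.63 × 0.59755 = GBP 470,903.84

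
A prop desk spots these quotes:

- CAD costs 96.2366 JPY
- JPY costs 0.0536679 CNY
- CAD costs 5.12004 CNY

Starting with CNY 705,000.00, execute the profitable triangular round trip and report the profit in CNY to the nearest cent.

Profit: CNY 6,165.43

Profitable loop is CNY → CAD → JPY → CNY:
CNY 705,000.00 ÷ 5.12004 = CAD 137,694.24
CAD 137,694.24 × 96.2366 = JPY 13,251,225
JPY 13,251,225 × 0.0536679 = CNY 711,165.43
Profit = CNY 711,165.43 − CNY 705,000.00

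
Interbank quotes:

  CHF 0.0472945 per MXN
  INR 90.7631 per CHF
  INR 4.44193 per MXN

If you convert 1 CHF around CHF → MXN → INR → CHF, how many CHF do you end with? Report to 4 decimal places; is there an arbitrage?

Around CHF → MXN → INR → CHF: 1 ÷ 0.0472945 × 4.44193 ÷ 90.7631 = 1.034789
Product > 1; profitable direction is CHF → MXN → INR → CHF.

1.0348 (arbitrage exists)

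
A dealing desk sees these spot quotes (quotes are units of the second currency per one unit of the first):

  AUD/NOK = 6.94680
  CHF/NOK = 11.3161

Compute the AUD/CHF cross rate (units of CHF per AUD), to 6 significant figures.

1 AUD × 6.94680 = 6.9468 NOK
6.9468 NOK ÷ 11.3161 = 0.613886 CHF

AUD/CHF = 0.613886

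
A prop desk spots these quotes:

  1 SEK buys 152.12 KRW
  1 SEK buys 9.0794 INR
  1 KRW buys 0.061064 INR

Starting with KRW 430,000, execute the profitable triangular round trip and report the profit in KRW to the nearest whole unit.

Profit: KRW 9,929

Profitable loop is KRW → INR → SEK → KRW:
KRW 430,000 × 0.061064 = INR 26,257.52
INR 26,257.52 ÷ 9.0794 = SEK 2,891.99
SEK 2,891.99 × 152.12 = KRW 439,929
Profit = KRW 439,929 − KRW 430,000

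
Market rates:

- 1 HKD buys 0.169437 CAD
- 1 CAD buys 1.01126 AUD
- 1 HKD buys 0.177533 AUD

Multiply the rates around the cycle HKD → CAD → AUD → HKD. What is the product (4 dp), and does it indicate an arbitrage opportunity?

0.9651 (arbitrage exists)

Around HKD → CAD → AUD → HKD: 1 × 0.169437 × 1.01126 ÷ 0.177533 = 0.965144
Product < 1; profitable direction is HKD → AUD → CAD → HKD.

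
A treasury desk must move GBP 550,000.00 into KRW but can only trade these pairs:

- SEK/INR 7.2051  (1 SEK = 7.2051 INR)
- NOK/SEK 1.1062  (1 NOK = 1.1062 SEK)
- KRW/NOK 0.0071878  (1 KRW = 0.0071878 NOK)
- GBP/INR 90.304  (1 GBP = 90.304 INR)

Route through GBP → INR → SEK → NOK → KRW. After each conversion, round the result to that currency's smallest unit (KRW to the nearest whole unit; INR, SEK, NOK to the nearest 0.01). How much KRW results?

KRW 866,961,927

GBP 550,000.00 × 90.304 = INR 49,667,200.00
INR 49,667,200.00 ÷ 7.2051 = SEK 6,893,339.44
SEK 6,893,339.44 ÷ 1.1062 = NOK 6,231,548.94
NOK 6,231,548.94 ÷ 0.0071878 = KRW 866,961,927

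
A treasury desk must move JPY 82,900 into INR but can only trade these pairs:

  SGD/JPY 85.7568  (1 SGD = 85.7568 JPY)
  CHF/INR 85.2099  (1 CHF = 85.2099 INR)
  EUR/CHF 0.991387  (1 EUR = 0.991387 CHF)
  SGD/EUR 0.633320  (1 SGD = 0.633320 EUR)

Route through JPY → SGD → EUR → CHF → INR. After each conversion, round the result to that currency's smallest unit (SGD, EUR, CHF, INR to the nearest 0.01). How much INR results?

JPY 82,900 ÷ 85.7568 = SGD 966.69
SGD 966.69 × 0.633320 = EUR 612.22
EUR 612.22 × 0.991387 = CHF 606.95
CHF 606.95 × 85.2099 = INR 51,718.15

INR 51,718.15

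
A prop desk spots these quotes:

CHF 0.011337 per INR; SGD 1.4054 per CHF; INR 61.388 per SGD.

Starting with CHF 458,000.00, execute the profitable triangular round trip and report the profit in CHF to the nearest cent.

Profitable loop is CHF → INR → SGD → CHF:
CHF 458,000.00 ÷ 0.011337 = INR 40,398,694.54
INR 40,398,694.54 ÷ 61.388 = SGD 658,087.81
SGD 658,087.81 ÷ 1.4054 = CHF 468,256.59
Profit = CHF 468,256.59 − CHF 458,000.00

Profit: CHF 10,256.59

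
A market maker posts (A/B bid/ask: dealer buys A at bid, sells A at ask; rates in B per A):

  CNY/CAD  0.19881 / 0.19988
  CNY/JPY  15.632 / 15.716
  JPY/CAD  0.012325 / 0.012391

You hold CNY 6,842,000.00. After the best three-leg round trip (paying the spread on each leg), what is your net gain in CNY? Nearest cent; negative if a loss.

Net profit: CNY 143,104.67

Best loop CNY → CAD → JPY → CNY:
CNY 6,842,000.00 × 0.19881 (sell CNY at bid) = CAD 1,360,258.02
CAD 1,360,258.02 ÷ 0.012391 (buy JPY at ask) = JPY 109,777,905
JPY 109,777,905 ÷ 15.716 (buy CNY at ask) = CNY 6,985,104.67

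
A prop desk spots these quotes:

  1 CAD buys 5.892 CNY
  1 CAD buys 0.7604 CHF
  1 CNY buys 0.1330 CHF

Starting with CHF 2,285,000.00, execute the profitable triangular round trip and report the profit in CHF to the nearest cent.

Profit: CHF 69,824.12

Profitable loop is CHF → CAD → CNY → CHF:
CHF 2,285,000.00 ÷ 0.7604 = CAD 3,004,997.37
CAD 3,004,997.37 × 5.892 = CNY 17,705,444.50
CNY 17,705,444.50 × 0.1330 = CHF 2,354,824.12
Profit = CHF 2,354,824.12 − CHF 2,285,000.00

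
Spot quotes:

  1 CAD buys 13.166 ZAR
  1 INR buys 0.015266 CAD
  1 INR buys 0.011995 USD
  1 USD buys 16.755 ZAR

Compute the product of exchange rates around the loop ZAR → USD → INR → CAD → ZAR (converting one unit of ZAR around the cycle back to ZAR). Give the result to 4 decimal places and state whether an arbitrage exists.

1.0001 (no arbitrage)

Around ZAR → USD → INR → CAD → ZAR: 1 ÷ 16.755 ÷ 0.011995 × 0.015266 × 13.166 = 1.000079
Product ≈ 1 (deviation 0.008%, within rounding noise).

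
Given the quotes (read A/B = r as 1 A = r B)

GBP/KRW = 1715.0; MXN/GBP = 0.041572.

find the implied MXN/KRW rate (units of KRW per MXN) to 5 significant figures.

1 MXN × 0.041572 = 0.041572 GBP
0.041572 GBP × 1715.0 = 71.296 KRW

MXN/KRW = 71.296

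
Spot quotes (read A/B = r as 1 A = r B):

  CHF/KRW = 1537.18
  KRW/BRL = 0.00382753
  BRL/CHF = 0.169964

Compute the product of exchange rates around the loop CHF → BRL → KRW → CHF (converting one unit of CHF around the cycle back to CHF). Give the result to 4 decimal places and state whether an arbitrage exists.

Around CHF → BRL → KRW → CHF: 1 ÷ 0.169964 ÷ 0.00382753 ÷ 1537.18 = 0.999999
Product ≈ 1 (deviation 0.000%, within rounding noise).

1.0000 (no arbitrage)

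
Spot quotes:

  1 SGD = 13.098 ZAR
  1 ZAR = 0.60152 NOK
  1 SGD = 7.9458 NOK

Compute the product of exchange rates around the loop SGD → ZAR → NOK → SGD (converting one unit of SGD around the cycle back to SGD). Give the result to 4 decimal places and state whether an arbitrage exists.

Around SGD → ZAR → NOK → SGD: 1 × 13.098 × 0.60152 ÷ 7.9458 = 0.991556
Product < 1; profitable direction is SGD → NOK → ZAR → SGD.

0.9916 (arbitrage exists)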